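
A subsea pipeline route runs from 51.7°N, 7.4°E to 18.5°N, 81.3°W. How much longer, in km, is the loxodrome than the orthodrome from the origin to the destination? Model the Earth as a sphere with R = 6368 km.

Great circle: cos σ = sin φ₁ sin φ₂ + cos φ₁ cos φ₂ cos Δλ,  σ = 1.3053 rad → d_gc = 8312.42 km
Rhumb line: Δψ = -0.7290, q = Δφ/Δψ = 0.7948, d_rh = R√(Δφ²+q²Δλ²) = 8660.91 km
Excess = 8660.91 − 8312.42 = 348.49 ≈ 348 km

348 km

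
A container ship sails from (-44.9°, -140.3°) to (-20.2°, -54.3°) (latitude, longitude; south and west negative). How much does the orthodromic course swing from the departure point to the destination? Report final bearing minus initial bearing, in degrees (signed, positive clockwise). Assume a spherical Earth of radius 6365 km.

-54.4°

At departure: θ₁ = atan2(sin Δλ cos φ₂, cos φ₁ sin φ₂ − sin φ₁ cos φ₂ cos Δλ) = 101.96°
At arrival: θ₂ = atan2(sin Δλ cos φ₁, −cos φ₂ sin φ₁ + sin φ₂ cos φ₁ cos Δλ) = 47.59°
Δθ = θ₂ − θ₁ = -54.4°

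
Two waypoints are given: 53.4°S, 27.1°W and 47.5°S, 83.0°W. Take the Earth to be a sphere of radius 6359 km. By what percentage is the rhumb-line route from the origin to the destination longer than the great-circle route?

2.5%

Great circle: σ = 0.6133 rad → d_gc = Rσ = 3900.3 km
Rhumb: Δφ = +0.1030, Δλ = -0.9756, Δψ = +0.1620, q = Δφ/Δψ = 0.6356 → d_rh = R√(Δφ²+q²Δλ²) = 3997.6 km
Excess = (3997.6 − 3900.3) / 3900.3 = 97.3 / 3900.3 = 2.49% ≈ 2.5%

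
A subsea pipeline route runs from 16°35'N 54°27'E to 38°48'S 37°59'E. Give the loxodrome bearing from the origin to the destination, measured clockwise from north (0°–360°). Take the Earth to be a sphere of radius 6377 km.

Δψ = ln[tan(π/4+φ₂/2)/tan(π/4+φ₁/2)] = -1.0294
Δλ = -0.2874 rad (taken the short way round)
course = atan2(Δλ, Δψ) = 195.60°

195.6°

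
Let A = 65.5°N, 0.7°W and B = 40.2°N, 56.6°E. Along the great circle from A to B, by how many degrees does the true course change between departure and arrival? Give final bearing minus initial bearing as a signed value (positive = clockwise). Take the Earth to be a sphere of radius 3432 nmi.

At departure: θ₁ = atan2(sin Δλ cos φ₂, cos φ₁ sin φ₂ − sin φ₁ cos φ₂ cos Δλ) = 99.52°
At arrival: θ₂ = atan2(sin Δλ cos φ₁, −cos φ₂ sin φ₁ + sin φ₂ cos φ₁ cos Δλ) = 147.63°
Δθ = θ₂ − θ₁ = +48.1°

+48.1°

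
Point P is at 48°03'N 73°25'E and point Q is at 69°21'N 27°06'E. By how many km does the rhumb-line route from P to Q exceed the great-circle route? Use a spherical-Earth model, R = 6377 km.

70 km

Great circle: cos σ = sin φ₁ sin φ₂ + cos φ₁ cos φ₂ cos Δλ,  σ = 0.5379 rad → d_gc = 3430.4 km
Rhumb line: Δψ = +0.7440, q = Δφ/Δψ = 0.4997, d_rh = R√(Δφ²+q²Δλ²) = 3500.8 km
Excess = 3500.8 − 3430.4 = 70.4 ≈ 70 km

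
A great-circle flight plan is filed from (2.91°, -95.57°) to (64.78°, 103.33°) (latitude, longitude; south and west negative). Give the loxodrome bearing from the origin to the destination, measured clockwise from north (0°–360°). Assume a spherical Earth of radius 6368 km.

297.2°

Meridional parts: M(φ₁)=+0.0508, M(φ₂)=+1.4974 → ΔM = +1.4466;  Δλ = -2.8117 rad
tan C = Δλ / ΔM = -1.9437 → C = 297.23°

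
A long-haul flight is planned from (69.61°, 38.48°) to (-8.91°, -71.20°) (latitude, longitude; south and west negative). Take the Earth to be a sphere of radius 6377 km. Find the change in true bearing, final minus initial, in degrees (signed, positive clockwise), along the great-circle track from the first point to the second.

Initial bearing θ₁ = atan2(sin Δλ cos φ₂, cos φ₁ sin φ₂ − sin φ₁ cos φ₂ cos Δλ) = 285.50°
Final bearing θ₂ = (initial bearing from the destination back to the start) + 180° = 199.87°
Δθ = θ₂ − θ₁ = -85.6°

-85.6°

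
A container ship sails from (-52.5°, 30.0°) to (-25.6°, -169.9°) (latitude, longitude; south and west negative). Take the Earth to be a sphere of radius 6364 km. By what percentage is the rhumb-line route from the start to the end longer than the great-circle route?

Great circle: σ = 1.7451 rad → d_gc = Rσ = 11105.8 km
Rhumb: Δφ = +0.4695, Δλ = +2.7943, Δψ = +0.6180, q = Δφ/Δψ = 0.7598 → d_rh = R√(Δφ²+q²Δλ²) = 13836.9 km
Excess = (13836.9 − 11105.8) / 11105.8 = 2731.1 / 11105.8 = 24.59% ≈ 24.6%

24.6%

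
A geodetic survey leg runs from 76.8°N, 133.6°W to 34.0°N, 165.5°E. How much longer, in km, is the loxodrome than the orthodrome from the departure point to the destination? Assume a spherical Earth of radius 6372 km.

189 km

Great circle: cos σ = sin φ₁ sin φ₂ + cos φ₁ cos φ₂ cos Δλ,  σ = 0.8809 rad → d_gc = 5612.8 km
Rhumb line: Δψ = -1.5251, q = Δφ/Δψ = 0.4898, d_rh = R√(Δφ²+q²Δλ²) = 5801.9 km
Excess = 5801.9 − 5612.8 = 189.1 ≈ 189 km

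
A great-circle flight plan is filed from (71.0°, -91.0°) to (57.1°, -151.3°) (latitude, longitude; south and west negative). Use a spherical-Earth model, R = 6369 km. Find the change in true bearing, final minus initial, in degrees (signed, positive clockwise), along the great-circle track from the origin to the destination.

-55.5°

At departure: θ₁ = atan2(sin Δλ cos φ₂, cos φ₁ sin φ₂ − sin φ₁ cos φ₂ cos Δλ) = 272.29°
At arrival: θ₂ = atan2(sin Δλ cos φ₁, −cos φ₂ sin φ₁ + sin φ₂ cos φ₁ cos Δλ) = 216.79°
Δθ = θ₂ − θ₁ = -55.5°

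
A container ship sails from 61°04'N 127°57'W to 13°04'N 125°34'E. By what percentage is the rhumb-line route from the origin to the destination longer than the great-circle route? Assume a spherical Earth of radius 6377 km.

7.4%

Great circle: σ = 1.5066 rad → d_gc = Rσ = 9607.6 km
Rhumb: Δφ = -0.8378, Δλ = -1.8585, Δψ = -1.1247, q = Δφ/Δψ = 0.7448 → d_rh = R√(Δφ²+q²Δλ²) = 10318.2 km
Excess = (10318.2 − 9607.6) / 9607.6 = 710.6 / 9607.6 = 7.40% ≈ 7.4%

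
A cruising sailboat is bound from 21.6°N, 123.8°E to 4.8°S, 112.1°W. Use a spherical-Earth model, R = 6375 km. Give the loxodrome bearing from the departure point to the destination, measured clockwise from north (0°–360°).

Δψ = ln[tan(π/4+φ₂/2)/tan(π/4+φ₁/2)] = -0.4701
Δλ = +2.1660 rad (taken the short way round)
course = atan2(Δλ, Δψ) = 102.25°

102.2°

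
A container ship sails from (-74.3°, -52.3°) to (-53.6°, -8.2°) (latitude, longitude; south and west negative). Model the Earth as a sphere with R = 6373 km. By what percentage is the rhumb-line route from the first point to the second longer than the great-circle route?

Great circle: σ = 0.4731 rad → d_gc = Rσ = 3014.8 km
Rhumb: Δφ = +0.3613, Δλ = +0.7697, Δψ = +0.8691, q = Δφ/Δψ = 0.4157 → d_rh = R√(Δφ²+q²Δλ²) = 3075.6 km
Excess = (3075.6 − 3014.8) / 3014.8 = 60.8 / 3014.8 = 2.02% ≈ 2.0%

2.0%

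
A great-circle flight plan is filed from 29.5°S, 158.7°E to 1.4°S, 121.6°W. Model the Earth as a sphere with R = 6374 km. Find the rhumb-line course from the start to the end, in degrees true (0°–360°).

69.7°

Meridional parts: M(φ₁)=-0.5393, M(φ₂)=-0.0244 → ΔM = +0.5148;  Δλ = +1.3910 rad
tan C = Δλ / ΔM = +2.7020 → C = 69.69°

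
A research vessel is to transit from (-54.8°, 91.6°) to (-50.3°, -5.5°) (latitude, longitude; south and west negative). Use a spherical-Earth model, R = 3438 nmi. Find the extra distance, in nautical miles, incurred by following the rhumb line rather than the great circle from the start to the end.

Great circle: cos σ = sin φ₁ sin φ₂ + cos φ₁ cos φ₂ cos Δλ,  σ = 0.9481 rad → d_gc = 3259.7 nmi
Rhumb line: Δψ = +0.1293, q = Δφ/Δψ = 0.6074, d_rh = R√(Δφ²+q²Δλ²) = 3549.1 nmi
Excess = 3549.1 − 3259.7 = 289.4 ≈ 289 nmi

289 nmi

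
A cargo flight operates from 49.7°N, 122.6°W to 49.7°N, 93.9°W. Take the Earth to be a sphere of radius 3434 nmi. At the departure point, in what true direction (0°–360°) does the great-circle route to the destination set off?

79.0°

N = sin Δλ·cos φ₂ = +0.3106;  D = cos φ₁ sin φ₂ − sin φ₁ cos φ₂ cos Δλ = +0.0606
initial course = atan2(N, D) = 78.96°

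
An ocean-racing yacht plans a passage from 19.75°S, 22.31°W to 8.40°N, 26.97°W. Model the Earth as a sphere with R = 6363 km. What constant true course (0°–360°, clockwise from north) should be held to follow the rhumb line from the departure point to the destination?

350.7°

Meridional parts: M(φ₁)=-0.3517, M(φ₂)=+0.1471 → ΔM = +0.4989;  Δλ = -0.0813 rad
tan C = Δλ / ΔM = -0.1630 → C = 350.74°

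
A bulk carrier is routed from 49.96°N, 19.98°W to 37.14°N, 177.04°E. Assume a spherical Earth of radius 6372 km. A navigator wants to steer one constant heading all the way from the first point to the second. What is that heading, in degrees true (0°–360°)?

263.8°

Δψ = ln[tan(π/4+φ₂/2)/tan(π/4+φ₁/2)] = -0.3105
Δλ = -2.8445 rad (taken the short way round)
course = atan2(Δλ, Δψ) = 263.77°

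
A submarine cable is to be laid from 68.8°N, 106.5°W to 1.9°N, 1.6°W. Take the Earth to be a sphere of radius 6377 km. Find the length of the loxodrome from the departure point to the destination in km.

Δψ = ln[tan(π/4+φ₂/2)/tan(π/4+φ₁/2)] = -1.6427;  Δφ = -1.1676 rad,  Δλ = +1.8309 rad
q = Δφ/Δψ = 0.7108
d = R·√(Δφ² + q²Δλ²) = 6377·1.74839 = 11150 km

11150 km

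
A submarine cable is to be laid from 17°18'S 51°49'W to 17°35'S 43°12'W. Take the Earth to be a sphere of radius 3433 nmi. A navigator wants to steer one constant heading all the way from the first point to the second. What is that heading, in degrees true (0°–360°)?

92.0°

Meridional parts: M(φ₁)=-0.3066, M(φ₂)=-0.3118 → ΔM = -0.0052;  Δλ = +0.1504 rad
tan C = Δλ / ΔM = -29.0135 → C = 91.97°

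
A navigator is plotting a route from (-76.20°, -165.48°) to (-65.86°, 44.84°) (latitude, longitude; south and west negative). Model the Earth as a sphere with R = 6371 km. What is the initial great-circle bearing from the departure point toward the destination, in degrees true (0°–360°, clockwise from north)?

200.2°

N = sin Δλ·cos φ₂ = -0.2065;  D = cos φ₁ sin φ₂ − sin φ₁ cos φ₂ cos Δλ = -0.5605
initial course = atan2(N, D) = 200.22°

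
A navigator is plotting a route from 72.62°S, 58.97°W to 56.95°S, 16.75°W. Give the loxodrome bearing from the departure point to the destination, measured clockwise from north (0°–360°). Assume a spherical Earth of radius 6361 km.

48.0°

Δψ = ln[tan(π/4+φ₂/2)/tan(π/4+φ₁/2)] = +0.6633
Δλ = +0.7369 rad (taken the short way round)
course = atan2(Δλ, Δψ) = 48.01°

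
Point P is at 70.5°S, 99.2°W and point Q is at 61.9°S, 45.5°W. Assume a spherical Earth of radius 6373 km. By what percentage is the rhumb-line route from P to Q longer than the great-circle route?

3.2%

Great circle: σ = 0.3908 rad → d_gc = Rσ = 2490.5 km
Rhumb: Δφ = +0.1501, Δλ = +0.9372, Δψ = +0.3760, q = Δφ/Δψ = 0.3992 → d_rh = R√(Δφ²+q²Δλ²) = 2569.3 km
Excess = (2569.3 − 2490.5) / 2490.5 = 78.8 / 2490.5 = 3.16% ≈ 3.2%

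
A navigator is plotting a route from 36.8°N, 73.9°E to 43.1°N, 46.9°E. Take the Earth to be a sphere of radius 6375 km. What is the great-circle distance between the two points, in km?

cos σ = sin φ₁ sin φ₂ + cos φ₁ cos φ₂ cos Δλ
      = sin(36.80°)sin(43.10°) + cos(36.80°)cos(43.10°)cos(-27.00°) = 0.9302
σ = 21.528° → d = Rσ = 6375·0.37574 = 2395 km

2395 km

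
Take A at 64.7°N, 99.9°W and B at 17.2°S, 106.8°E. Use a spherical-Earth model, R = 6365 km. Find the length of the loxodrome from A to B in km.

16306 km

Δψ = ln[tan(π/4+φ₂/2)/tan(π/4+φ₁/2)] = -1.7989;  Δφ = -1.4294 rad,  Δλ = -2.6756 rad
q = Δφ/Δψ = 0.7946
d = R·√(Δφ² + q²Δλ²) = 6365·2.56186 = 16306 km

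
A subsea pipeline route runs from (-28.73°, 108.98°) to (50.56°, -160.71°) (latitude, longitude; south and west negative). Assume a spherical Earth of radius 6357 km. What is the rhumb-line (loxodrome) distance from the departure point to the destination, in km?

Rhumb course C = atan2(Δλ, Δψ) with Δψ = ln[tan(π/4+φ₂/2)/tan(π/4+φ₁/2)] = +1.5498, Δλ = +1.5762 → C = 45.48°
d = R·|Δφ| / |cos C| = 6357·1.38387 / 0.70112 = 12547 km

12547 km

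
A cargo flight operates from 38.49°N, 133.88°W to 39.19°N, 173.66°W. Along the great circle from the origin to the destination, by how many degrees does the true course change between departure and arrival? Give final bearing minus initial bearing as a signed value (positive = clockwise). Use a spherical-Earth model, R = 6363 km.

At departure: θ₁ = atan2(sin Δλ cos φ₂, cos φ₁ sin φ₂ − sin φ₁ cos φ₂ cos Δλ) = 284.03°
At arrival: θ₂ = atan2(sin Δλ cos φ₁, −cos φ₂ sin φ₁ + sin φ₂ cos φ₁ cos Δλ) = 258.46°
Δθ = θ₂ − θ₁ = -25.6°

-25.6°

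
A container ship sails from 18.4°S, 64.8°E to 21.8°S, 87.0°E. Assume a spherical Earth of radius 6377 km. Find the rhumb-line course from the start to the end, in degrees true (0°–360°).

Meridional parts: M(φ₁)=-0.3268, M(φ₂)=-0.3900 → ΔM = -0.0632;  Δλ = +0.3875 rad
tan C = Δλ / ΔM = -6.1306 → C = 99.26°

99.3°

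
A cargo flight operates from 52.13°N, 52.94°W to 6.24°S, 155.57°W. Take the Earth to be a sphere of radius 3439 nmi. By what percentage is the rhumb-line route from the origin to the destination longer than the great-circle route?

Great circle: σ = 1.7918 rad → d_gc = Rσ = 6162.1 nmi
Rhumb: Δφ = -1.0187, Δλ = -1.7912, Δψ = -1.1790, q = Δφ/Δψ = 0.8641 → d_rh = R√(Δφ²+q²Δλ²) = 6372.4 nmi
Excess = (6372.4 − 6162.1) / 6162.1 = 210.3 / 6162.1 = 3.41% ≈ 3.4%

3.4%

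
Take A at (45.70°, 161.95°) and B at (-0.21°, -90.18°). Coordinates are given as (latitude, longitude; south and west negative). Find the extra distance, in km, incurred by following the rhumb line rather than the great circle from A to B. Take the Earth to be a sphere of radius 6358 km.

Great circle: cos σ = sin φ₁ sin φ₂ + cos φ₁ cos φ₂ cos Δλ,  σ = 1.7895 rad → d_gc = 11377.5 km
Rhumb line: Δψ = -0.9024, q = Δφ/Δψ = 0.8879, d_rh = R√(Δφ²+q²Δλ²) = 11786.4 km
Excess = 11786.4 − 11377.5 = 408.9 ≈ 409 km

409 km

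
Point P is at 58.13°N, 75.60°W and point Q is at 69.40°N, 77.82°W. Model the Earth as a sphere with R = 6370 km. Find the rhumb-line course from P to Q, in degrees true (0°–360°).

355.1°

Δψ = ln[tan(π/4+φ₂/2)/tan(π/4+φ₁/2)] = +0.4518
Δλ = -0.0387 rad (taken the short way round)
course = atan2(Δλ, Δψ) = 355.10°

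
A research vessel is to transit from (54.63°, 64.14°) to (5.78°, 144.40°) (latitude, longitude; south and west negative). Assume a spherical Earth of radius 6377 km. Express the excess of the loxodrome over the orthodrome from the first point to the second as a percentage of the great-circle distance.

Great circle: σ = 1.3903 rad → d_gc = Rσ = 8865.7 km
Rhumb: Δφ = -0.8526, Δλ = +1.4008, Δψ = -1.0420, q = Δφ/Δψ = 0.8182 → d_rh = R√(Δφ²+q²Δλ²) = 9109.7 km
Excess = (9109.7 − 8865.7) / 8865.7 = 244.0 / 8865.7 = 2.752% ≈ 2.8%

2.8%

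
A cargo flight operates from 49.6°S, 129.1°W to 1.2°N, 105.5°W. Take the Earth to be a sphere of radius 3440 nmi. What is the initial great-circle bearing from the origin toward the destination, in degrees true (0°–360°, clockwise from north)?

N = sin Δλ·cos φ₂ = +0.4003;  D = cos φ₁ sin φ₂ − sin φ₁ cos φ₂ cos Δλ = +0.7113
initial course = atan2(N, D) = 29.37°

29.4°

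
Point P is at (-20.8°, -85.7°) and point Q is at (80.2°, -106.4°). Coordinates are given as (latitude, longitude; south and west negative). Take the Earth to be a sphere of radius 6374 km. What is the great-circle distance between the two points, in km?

cos σ = sin φ₁ sin φ₂ + cos φ₁ cos φ₂ cos Δλ
      = sin(-20.80°)sin(80.20°) + cos(-20.80°)cos(80.20°)cos(-20.70°) = -0.2011
σ = 101.600° → d = Rσ = 6374·1.77326 = 11303 km

11303 km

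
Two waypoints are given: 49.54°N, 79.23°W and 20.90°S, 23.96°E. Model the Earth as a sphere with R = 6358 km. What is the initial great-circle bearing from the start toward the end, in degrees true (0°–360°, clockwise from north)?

94.4°

N = sin Δλ·cos φ₂ = +0.9096;  D = cos φ₁ sin φ₂ − sin φ₁ cos φ₂ cos Δλ = -0.0693
initial course = atan2(N, D) = 94.36°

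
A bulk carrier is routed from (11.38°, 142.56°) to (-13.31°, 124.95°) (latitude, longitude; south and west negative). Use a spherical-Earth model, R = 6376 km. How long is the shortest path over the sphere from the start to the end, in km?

3366 km

cos σ = sin φ₁ sin φ₂ + cos φ₁ cos φ₂ cos Δλ
      = sin(11.38°)sin(-13.31°) + cos(11.38°)cos(-13.31°)cos(-17.61°) = 0.8639
σ = 30.246° → d = Rσ = 6376·0.52789 = 3366 km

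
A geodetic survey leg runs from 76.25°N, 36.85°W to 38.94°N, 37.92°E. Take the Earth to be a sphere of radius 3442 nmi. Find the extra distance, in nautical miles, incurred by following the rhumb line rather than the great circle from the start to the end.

159 nmi

Great circle: cos σ = sin φ₁ sin φ₂ + cos φ₁ cos φ₂ cos Δλ,  σ = 0.8512 rad → d_gc = 2929.93 nmi
Rhumb line: Δψ = -1.3766, q = Δφ/Δψ = 0.4730, d_rh = R√(Δφ²+q²Δλ²) = 3088.45 nmi
Excess = 3088.45 − 2929.93 = 158.52 ≈ 159 nmi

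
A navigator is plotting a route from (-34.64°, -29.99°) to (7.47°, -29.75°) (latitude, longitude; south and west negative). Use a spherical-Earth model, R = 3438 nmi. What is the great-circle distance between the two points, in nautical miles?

2527 nmi

Haversine: a = sin²(Δφ/2)+cos φ₁ cos φ₂ sin²(Δλ/2) = 0.12907;  σ = 2·atan2(√a,√(1−a))
σ = 42.111° → d = Rσ = 3438·0.73497 = 2527 nmi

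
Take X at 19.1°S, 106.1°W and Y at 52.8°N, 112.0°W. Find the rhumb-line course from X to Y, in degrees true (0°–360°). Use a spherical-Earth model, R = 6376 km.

Meridional parts: M(φ₁)=-0.3397, M(φ₂)=+1.0890 → ΔM = +1.4288;  Δλ = -0.1030 rad
tan C = Δλ / ΔM = -0.0721 → C = 355.88°

355.9°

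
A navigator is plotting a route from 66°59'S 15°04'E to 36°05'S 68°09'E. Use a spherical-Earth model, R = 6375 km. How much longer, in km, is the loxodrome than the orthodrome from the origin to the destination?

112 km

Great circle: cos σ = sin φ₁ sin φ₂ + cos φ₁ cos φ₂ cos Δλ,  σ = 0.7497 rad → d_gc = 4779.5 km
Rhumb line: Δψ = +0.9155, q = Δφ/Δψ = 0.5891, d_rh = R√(Δφ²+q²Δλ²) = 4891.4 km
Excess = 4891.4 − 4779.5 = 111.9 ≈ 112 km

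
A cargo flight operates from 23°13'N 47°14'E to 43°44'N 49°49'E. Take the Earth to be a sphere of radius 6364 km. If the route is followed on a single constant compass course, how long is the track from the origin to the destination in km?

2291 km

Rhumb course C = atan2(Δλ, Δψ) with Δψ = ln[tan(π/4+φ₂/2)/tan(π/4+φ₁/2)] = +0.4337, Δλ = +0.0451 → C = 5.94°
d = R·|Δφ| / |cos C| = 6364·0.35808 / 0.99464 = 2291 km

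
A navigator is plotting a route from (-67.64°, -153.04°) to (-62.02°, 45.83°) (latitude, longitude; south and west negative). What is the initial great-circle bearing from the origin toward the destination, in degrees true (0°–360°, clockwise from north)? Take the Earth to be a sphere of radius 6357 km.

N = sin Δλ·cos φ₂ = -0.1517;  D = cos φ₁ sin φ₂ − sin φ₁ cos φ₂ cos Δλ = -0.7465
initial course = atan2(N, D) = 191.49°

191.5°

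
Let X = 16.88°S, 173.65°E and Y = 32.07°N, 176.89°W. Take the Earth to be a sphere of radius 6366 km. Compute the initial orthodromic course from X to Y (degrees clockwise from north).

10.5°

θ = atan2( sin Δλ·cos φ₂ ,  cos φ₁ sin φ₂ − sin φ₁ cos φ₂ cos Δλ )
  = atan2(+0.1393, +0.7508) = 10.51°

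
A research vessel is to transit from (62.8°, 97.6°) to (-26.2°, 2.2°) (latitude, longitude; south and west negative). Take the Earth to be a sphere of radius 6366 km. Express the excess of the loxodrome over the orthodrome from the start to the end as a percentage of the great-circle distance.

Great circle: σ = 2.0167 rad → d_gc = Rσ = 12838.4 km
Rhumb: Δφ = -1.5533, Δλ = -1.6650, Δψ = -1.8932, q = Δφ/Δψ = 0.8205 → d_rh = R√(Δφ²+q²Δλ²) = 13168.8 km
Excess = (13168.8 − 12838.4) / 12838.4 = 330.4 / 12838.4 = 2.57% ≈ 2.6%

2.6%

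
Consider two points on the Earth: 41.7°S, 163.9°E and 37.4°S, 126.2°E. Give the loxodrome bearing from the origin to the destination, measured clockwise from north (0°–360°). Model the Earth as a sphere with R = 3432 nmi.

Meridional parts: M(φ₁)=-0.8021, M(φ₂)=-0.7048 → ΔM = +0.0974;  Δλ = -0.6580 rad
tan C = Δλ / ΔM = -6.7566 → C = 278.42°

278.4°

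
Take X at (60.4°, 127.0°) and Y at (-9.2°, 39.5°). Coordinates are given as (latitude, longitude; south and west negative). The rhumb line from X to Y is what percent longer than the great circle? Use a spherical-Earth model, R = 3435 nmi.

Great circle: σ = 1.6888 rad → d_gc = Rσ = 5801.1 nmi
Rhumb: Δφ = -1.2147, Δλ = -1.5272, Δψ = -1.4923, q = Δφ/Δψ = 0.8140 → d_rh = R√(Δφ²+q²Δλ²) = 5970.4 nmi
Excess = (5970.4 − 5801.1) / 5801.1 = 169.3 / 5801.1 = 2.92% ≈ 2.9%

2.9%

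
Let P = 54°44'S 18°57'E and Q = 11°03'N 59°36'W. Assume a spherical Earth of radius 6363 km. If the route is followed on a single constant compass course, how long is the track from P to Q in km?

Δψ = ln[tan(π/4+φ₂/2)/tan(π/4+φ₁/2)] = +1.3402;  Δφ = +1.1481 rad,  Δλ = -1.3710 rad
q = Δφ/Δψ = 0.8567
d = R·√(Δφ² + q²Δλ²) = 6363·1.64244 = 10451 km

10451 km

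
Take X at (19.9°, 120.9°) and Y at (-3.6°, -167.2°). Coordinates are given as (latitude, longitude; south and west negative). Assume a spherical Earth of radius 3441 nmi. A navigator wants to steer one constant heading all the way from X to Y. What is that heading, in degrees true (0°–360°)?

Meridional parts: M(φ₁)=+0.3545, M(φ₂)=-0.0629 → ΔM = -0.4174;  Δλ = +1.2549 rad
tan C = Δλ / ΔM = -3.0065 → C = 108.40°

108.4°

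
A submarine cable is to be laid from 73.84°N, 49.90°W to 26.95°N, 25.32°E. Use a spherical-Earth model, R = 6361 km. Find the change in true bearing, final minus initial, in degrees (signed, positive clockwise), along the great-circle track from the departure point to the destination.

+65.8°

At departure: θ₁ = atan2(sin Δλ cos φ₂, cos φ₁ sin φ₂ − sin φ₁ cos φ₂ cos Δλ) = 96.11°
At arrival: θ₂ = atan2(sin Δλ cos φ₁, −cos φ₂ sin φ₁ + sin φ₂ cos φ₁ cos Δλ) = 161.91°
Δθ = θ₂ − θ₁ = +65.8°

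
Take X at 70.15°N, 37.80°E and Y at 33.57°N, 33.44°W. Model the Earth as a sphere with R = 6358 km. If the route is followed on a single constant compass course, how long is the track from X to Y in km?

Δψ = ln[tan(π/4+φ₂/2)/tan(π/4+φ₁/2)] = -1.1205;  Δφ = -0.6384 rad,  Δλ = -1.2434 rad
q = Δφ/Δψ = 0.5698
d = R·√(Δφ² + q²Δλ²) = 6358·0.95370 = 6064 km

6064 km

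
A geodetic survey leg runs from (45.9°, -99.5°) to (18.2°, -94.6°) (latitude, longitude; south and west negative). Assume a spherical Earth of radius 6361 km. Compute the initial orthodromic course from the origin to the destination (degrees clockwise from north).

θ = atan2( sin Δλ·cos φ₂ ,  cos φ₁ sin φ₂ − sin φ₁ cos φ₂ cos Δλ )
  = atan2(+0.0811, -0.4623) = 170.05°

170.0°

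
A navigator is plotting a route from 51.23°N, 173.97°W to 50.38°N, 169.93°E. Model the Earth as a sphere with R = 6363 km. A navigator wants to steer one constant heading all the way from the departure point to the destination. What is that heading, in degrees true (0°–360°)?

Meridional parts: M(φ₁)=+1.0445, M(φ₂)=+1.0210 → ΔM = -0.0235;  Δλ = -0.2810 rad
tan C = Δλ / ΔM = +11.9697 → C = 265.22°

265.2°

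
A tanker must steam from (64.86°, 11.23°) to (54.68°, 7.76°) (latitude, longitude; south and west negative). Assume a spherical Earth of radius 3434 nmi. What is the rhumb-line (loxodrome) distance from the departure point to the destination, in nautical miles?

619 nmi

Rhumb course C = atan2(Δλ, Δψ) with Δψ = ln[tan(π/4+φ₂/2)/tan(π/4+φ₁/2)] = -0.3562, Δλ = -0.0606 → C = 189.65°
d = R·|Δφ| / |cos C| = 3434·0.17767 / 0.98585 = 619 nmi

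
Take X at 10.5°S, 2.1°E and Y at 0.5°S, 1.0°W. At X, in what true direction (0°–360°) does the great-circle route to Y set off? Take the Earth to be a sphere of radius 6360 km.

342.7°

N = sin Δλ·cos φ₂ = -0.0541;  D = cos φ₁ sin φ₂ − sin φ₁ cos φ₂ cos Δλ = +0.1734
initial course = atan2(N, D) = 342.68°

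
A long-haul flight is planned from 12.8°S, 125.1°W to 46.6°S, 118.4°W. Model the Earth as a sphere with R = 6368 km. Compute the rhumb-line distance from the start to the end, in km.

3809 km

Rhumb course C = atan2(Δλ, Δψ) with Δψ = ln[tan(π/4+φ₂/2)/tan(π/4+φ₁/2)] = -0.6961, Δλ = +0.1169 → C = 170.46°
d = R·|Δφ| / |cos C| = 6368·0.58992 / 0.98618 = 3809 km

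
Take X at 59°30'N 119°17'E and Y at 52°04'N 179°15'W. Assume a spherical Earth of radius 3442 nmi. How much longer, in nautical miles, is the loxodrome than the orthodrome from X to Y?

71 nmi

Great circle: cos σ = sin φ₁ sin φ₂ + cos φ₁ cos φ₂ cos Δλ,  σ = 0.5941 rad → d_gc = 2045.1 nmi
Rhumb line: Δψ = -0.2316, q = Δφ/Δψ = 0.5602, d_rh = R√(Δφ²+q²Δλ²) = 2116.3 nmi
Excess = 2116.3 − 2045.1 = 71.2 ≈ 71 nmi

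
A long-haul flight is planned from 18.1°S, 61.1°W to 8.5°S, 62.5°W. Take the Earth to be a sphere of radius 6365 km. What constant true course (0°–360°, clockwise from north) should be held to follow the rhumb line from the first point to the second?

351.9°

Meridional parts: M(φ₁)=-0.3213, M(φ₂)=-0.1489 → ΔM = +0.1724;  Δλ = -0.0244 rad
tan C = Δλ / ΔM = -0.1417 → C = 351.93°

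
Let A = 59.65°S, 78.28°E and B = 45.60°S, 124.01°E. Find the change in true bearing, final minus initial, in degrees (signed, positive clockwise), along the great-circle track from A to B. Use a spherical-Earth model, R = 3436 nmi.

-37.3°

At departure: θ₁ = atan2(sin Δλ cos φ₂, cos φ₁ sin φ₂ − sin φ₁ cos φ₂ cos Δλ) = 83.12°
At arrival: θ₂ = atan2(sin Δλ cos φ₁, −cos φ₂ sin φ₁ + sin φ₂ cos φ₁ cos Δλ) = 45.81°
Δθ = θ₂ − θ₁ = -37.3°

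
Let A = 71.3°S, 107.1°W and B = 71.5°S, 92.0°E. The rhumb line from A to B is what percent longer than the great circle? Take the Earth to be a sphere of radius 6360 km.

40.0%

Great circle: σ = 0.6399 rad → d_gc = Rσ = 4070.0 km
Rhumb: Δφ = -0.0035, Δλ = -2.8082, Δψ = -0.0109, q = Δφ/Δψ = 0.3190 → d_rh = R√(Δφ²+q²Δλ²) = 5696.7 km
Excess = (5696.7 − 4070.0) / 4070.0 = 1626.7 / 4070.0 = 39.97% ≈ 40.0%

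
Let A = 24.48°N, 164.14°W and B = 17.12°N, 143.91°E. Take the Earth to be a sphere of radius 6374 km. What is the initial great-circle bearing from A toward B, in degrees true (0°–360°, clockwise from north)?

θ = atan2( sin Δλ·cos φ₂ ,  cos φ₁ sin φ₂ − sin φ₁ cos φ₂ cos Δλ )
  = atan2(-0.7526, +0.0238) = 271.81°

271.8°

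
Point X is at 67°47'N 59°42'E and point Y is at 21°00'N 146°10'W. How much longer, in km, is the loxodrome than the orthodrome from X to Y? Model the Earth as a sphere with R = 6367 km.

2403 km

Great circle: cos σ = sin φ₁ sin φ₂ + cos φ₁ cos φ₂ cos Δλ,  σ = 1.5567 rad → d_gc = 9911.3 km
Rhumb line: Δψ = -1.2529, q = Δφ/Δψ = 0.6517, d_rh = R√(Δφ²+q²Δλ²) = 12313.9 km
Excess = 12313.9 − 9911.3 = 2402.6 ≈ 2403 km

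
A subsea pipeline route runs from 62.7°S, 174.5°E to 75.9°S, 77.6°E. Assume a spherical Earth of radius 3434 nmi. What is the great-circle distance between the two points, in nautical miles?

1915 nmi

cos σ = sin φ₁ sin φ₂ + cos φ₁ cos φ₂ cos Δλ
      = sin(-62.70°)sin(-75.90°) + cos(-62.70°)cos(-75.90°)cos(-96.90°) = 0.8484
σ = 31.960° → d = Rσ = 3434·0.55780 = 1915 nmi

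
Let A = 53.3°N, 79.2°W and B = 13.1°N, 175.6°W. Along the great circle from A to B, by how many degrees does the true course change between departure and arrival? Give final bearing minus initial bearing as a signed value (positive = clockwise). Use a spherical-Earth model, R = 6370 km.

Initial bearing θ₁ = atan2(sin Δλ cos φ₂, cos φ₁ sin φ₂ − sin φ₁ cos φ₂ cos Δλ) = 282.95°
Final bearing θ₂ = (initial bearing from the destination back to the start) + 180° = 216.73°
Δθ = θ₂ − θ₁ = -66.2°

-66.2°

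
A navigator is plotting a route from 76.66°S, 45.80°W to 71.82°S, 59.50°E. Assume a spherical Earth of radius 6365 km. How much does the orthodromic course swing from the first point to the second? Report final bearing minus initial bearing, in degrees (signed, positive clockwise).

-103.2°

At departure: θ₁ = atan2(sin Δλ cos φ₂, cos φ₁ sin φ₂ − sin φ₁ cos φ₂ cos Δλ) = 134.84°
At arrival: θ₂ = atan2(sin Δλ cos φ₁, −cos φ₂ sin φ₁ + sin φ₂ cos φ₁ cos Δλ) = 31.62°
Δθ = θ₂ − θ₁ = -103.2°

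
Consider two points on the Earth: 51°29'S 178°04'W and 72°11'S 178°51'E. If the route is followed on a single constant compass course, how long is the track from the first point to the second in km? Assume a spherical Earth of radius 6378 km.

Δψ = ln[tan(π/4+φ₂/2)/tan(π/4+φ₁/2)] = -0.8015;  Δφ = -0.3613 rad,  Δλ = -0.0538 rad
q = Δφ/Δψ = 0.4507
d = R·√(Δφ² + q²Δλ²) = 6378·0.36210 = 2309 km

2309 km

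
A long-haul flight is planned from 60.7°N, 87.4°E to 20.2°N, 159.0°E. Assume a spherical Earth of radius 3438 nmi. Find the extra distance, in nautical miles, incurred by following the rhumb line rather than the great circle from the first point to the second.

Great circle: cos σ = sin φ₁ sin φ₂ + cos φ₁ cos φ₂ cos Δλ,  σ = 1.1084 rad → d_gc = 3810.67 nmi
Rhumb line: Δψ = -0.9816, q = Δφ/Δψ = 0.7201, d_rh = R√(Δφ²+q²Δλ²) = 3934.24 nmi
Excess = 3934.24 − 3810.67 = 123.57 ≈ 124 nmi

124 nmi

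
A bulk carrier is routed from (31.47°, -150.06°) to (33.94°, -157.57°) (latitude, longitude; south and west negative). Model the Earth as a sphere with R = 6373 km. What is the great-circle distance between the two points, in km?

754 km

Haversine: a = sin²(Δφ/2)+cos φ₁ cos φ₂ sin²(Δλ/2) = 0.00350;  σ = 2·atan2(√a,√(1−a))
σ = 6.783° → d = Rσ = 6373·0.11838 = 754 km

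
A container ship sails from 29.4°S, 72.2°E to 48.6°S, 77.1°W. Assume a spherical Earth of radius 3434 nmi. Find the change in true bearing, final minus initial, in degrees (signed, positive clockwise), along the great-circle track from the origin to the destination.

Initial bearing θ₁ = atan2(sin Δλ cos φ₂, cos φ₁ sin φ₂ − sin φ₁ cos φ₂ cos Δλ) = 199.90°
Final bearing θ₂ = (initial bearing from the destination back to the start) + 180° = 333.36°
Δθ = θ₂ − θ₁ = +133.5°

+133.5°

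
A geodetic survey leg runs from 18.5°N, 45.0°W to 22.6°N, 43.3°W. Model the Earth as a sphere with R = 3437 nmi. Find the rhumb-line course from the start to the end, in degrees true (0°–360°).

21.2°

Meridional parts: M(φ₁)=+0.3286, M(φ₂)=+0.4051 → ΔM = +0.0764;  Δλ = +0.0297 rad
tan C = Δλ / ΔM = +0.3881 → C = 21.21°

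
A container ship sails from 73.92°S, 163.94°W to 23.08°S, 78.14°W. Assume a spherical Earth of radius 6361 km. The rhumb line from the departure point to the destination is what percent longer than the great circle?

6.2%

Great circle: σ = 1.1644 rad → d_gc = Rσ = 7406.5 km
Rhumb: Δφ = +0.8873, Δλ = +1.4975, Δψ = +1.5430, q = Δφ/Δψ = 0.5751 → d_rh = R√(Δφ²+q²Δλ²) = 7865.3 km
Excess = (7865.3 − 7406.5) / 7406.5 = 458.8 / 7406.5 = 6.19% ≈ 6.2%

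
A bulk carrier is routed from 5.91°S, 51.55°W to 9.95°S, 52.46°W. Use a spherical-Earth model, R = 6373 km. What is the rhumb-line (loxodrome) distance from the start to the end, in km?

460 km

Δψ = ln[tan(π/4+φ₂/2)/tan(π/4+φ₁/2)] = -0.0712;  Δφ = -0.0705 rad,  Δλ = -0.0159 rad
q = Δφ/Δψ = 0.9902
d = R·√(Δφ² + q²Δλ²) = 6373·0.07224 = 460 km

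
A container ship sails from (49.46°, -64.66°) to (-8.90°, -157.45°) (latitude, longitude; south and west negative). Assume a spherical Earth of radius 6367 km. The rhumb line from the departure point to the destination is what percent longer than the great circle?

2.2%

Great circle: σ = 1.7202 rad → d_gc = Rσ = 10952.4 km
Rhumb: Δφ = -1.0186, Δλ = -1.6195, Δψ = -1.1521, q = Δφ/Δψ = 0.8841 → d_rh = R√(Δφ²+q²Δλ²) = 11187.9 km
Excess = (11187.9 − 10952.4) / 10952.4 = 235.5 / 10952.4 = 2.1502% ≈ 2.2%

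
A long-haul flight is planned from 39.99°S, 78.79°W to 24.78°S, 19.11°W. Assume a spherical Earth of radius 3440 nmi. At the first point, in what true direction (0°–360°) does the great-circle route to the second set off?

91.9°

N = sin Δλ·cos φ₂ = +0.7837;  D = cos φ₁ sin φ₂ − sin φ₁ cos φ₂ cos Δλ = -0.0266
initial course = atan2(N, D) = 91.94°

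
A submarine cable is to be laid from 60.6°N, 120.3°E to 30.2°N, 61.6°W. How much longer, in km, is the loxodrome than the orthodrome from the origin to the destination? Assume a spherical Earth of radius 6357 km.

3884 km

Great circle: cos σ = sin φ₁ sin φ₂ + cos φ₁ cos φ₂ cos Δλ,  σ = 1.5566 rad → d_gc = 9895.3 km
Rhumb line: Δψ = -0.7848, q = Δφ/Δψ = 0.6761, d_rh = R√(Δφ²+q²Δλ²) = 13779.3 km
Excess = 13779.3 − 9895.3 = 3884.0 ≈ 3884 km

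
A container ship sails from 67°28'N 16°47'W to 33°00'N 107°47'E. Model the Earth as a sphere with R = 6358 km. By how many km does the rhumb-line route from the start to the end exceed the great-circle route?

Great circle: cos σ = sin φ₁ sin φ₂ + cos φ₁ cos φ₂ cos Δλ,  σ = 1.2443 rad → d_gc = 7911.4 km
Rhumb line: Δψ = -1.0026, q = Δφ/Δψ = 0.6000, d_rh = R√(Δφ²+q²Δλ²) = 9132.8 km
Excess = 9132.8 − 7911.4 = 1221.4 ≈ 1221 km

1221 km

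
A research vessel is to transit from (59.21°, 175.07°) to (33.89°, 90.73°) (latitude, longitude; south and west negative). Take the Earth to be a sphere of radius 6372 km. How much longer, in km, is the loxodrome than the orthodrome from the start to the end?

362 km

Great circle: cos σ = sin φ₁ sin φ₂ + cos φ₁ cos φ₂ cos Δλ,  σ = 1.0229 rad → d_gc = 6517.8 km
Rhumb line: Δψ = -0.6604, q = Δφ/Δψ = 0.6692, d_rh = R√(Δφ²+q²Δλ²) = 6879.6 km
Excess = 6879.6 − 6517.8 = 361.8 ≈ 362 km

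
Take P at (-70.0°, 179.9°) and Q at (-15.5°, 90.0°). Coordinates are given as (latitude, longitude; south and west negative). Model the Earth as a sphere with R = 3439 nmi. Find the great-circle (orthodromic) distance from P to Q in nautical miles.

cos σ = sin φ₁ sin φ₂ + cos φ₁ cos φ₂ cos Δλ
      = sin(-70.00°)sin(-15.50°) + cos(-70.00°)cos(-15.50°)cos(-89.90°) = 0.2517
σ = 75.422° → d = Rσ = 3439·1.31636 = 4527 nmi

4527 nmi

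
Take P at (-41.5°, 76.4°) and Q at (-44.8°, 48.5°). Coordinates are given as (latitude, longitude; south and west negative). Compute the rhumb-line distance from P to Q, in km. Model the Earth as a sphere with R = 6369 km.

Rhumb course C = atan2(Δλ, Δψ) with Δψ = ln[tan(π/4+φ₂/2)/tan(π/4+φ₁/2)] = -0.0790, Δλ = -0.4869 → C = 260.79°
d = R·|Δφ| / |cos C| = 6369·0.05760 / 0.16009 = 2291 km

2291 km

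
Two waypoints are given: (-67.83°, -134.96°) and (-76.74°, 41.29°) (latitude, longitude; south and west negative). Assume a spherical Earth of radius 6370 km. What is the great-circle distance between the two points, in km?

Haversine: a = sin²(Δφ/2)+cos φ₁ cos φ₂ sin²(Δλ/2) = 0.09250;  σ = 2·atan2(√a,√(1−a))
σ = 35.412° → d = Rσ = 6370·0.61805 = 3937 km

3937 km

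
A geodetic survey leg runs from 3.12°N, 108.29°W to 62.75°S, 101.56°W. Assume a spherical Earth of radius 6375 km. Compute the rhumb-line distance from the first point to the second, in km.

Δψ = ln[tan(π/4+φ₂/2)/tan(π/4+φ₁/2)] = -1.4717;  Δφ = -1.1496 rad,  Δλ = +0.1175 rad
q = Δφ/Δψ = 0.7812
d = R·√(Δφ² + q²Δλ²) = 6375·1.15330 = 7352 km

7352 km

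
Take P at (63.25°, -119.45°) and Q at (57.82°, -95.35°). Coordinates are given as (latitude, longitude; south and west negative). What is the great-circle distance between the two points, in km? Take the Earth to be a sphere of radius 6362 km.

Haversine: a = sin²(Δφ/2)+cos φ₁ cos φ₂ sin²(Δλ/2) = 0.01269;  σ = 2·atan2(√a,√(1−a))
σ = 12.937° → d = Rσ = 6362·0.22579 = 1436 km

1436 km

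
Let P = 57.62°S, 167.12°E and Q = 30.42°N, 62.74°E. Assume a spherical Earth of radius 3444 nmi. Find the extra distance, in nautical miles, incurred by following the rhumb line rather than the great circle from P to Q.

Great circle: cos σ = sin φ₁ sin φ₂ + cos φ₁ cos φ₂ cos Δλ,  σ = 2.1440 rad → d_gc = 7383.8 nmi
Rhumb line: Δψ = +1.7945, q = Δφ/Δψ = 0.8563, d_rh = R√(Δφ²+q²Δλ²) = 7541.1 nmi
Excess = 7541.1 − 7383.8 = 157.3 ≈ 157 nmi

157 nmi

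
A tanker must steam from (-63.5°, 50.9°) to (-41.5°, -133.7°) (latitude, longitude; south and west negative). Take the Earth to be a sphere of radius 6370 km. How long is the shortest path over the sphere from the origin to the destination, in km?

Haversine: a = sin²(Δφ/2)+cos φ₁ cos φ₂ sin²(Δλ/2) = 0.37005;  σ = 2·atan2(√a,√(1−a))
σ = 74.936° → d = Rσ = 6370·1.30788 = 8331 km

8331 km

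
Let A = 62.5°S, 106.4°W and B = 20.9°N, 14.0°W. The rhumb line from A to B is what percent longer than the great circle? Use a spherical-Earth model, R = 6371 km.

Great circle: σ = 1.9119 rad → d_gc = Rσ = 12180.5 km
Rhumb: Δφ = +1.4556, Δλ = +1.6127, Δψ = +1.7809, q = Δφ/Δψ = 0.8174 → d_rh = R√(Δφ²+q²Δλ²) = 12511.0 km
Excess = (12511.0 − 12180.5) / 12180.5 = 330.5 / 12180.5 = 2.71% ≈ 2.7%

2.7%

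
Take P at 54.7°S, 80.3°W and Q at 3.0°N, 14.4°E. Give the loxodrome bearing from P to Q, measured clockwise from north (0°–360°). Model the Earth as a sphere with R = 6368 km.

54.1°

Δψ = ln[tan(π/4+φ₂/2)/tan(π/4+φ₁/2)] = +1.1975
Δλ = +1.6528 rad (taken the short way round)
course = atan2(Δλ, Δψ) = 54.08°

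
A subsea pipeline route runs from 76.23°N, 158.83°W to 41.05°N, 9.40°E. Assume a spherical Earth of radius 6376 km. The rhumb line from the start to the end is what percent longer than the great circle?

Great circle: σ = 1.0904 rad → d_gc = Rσ = 6952.5 km
Rhumb: Δφ = -0.6140, Δλ = +2.9362, Δψ = -1.3270, q = Δφ/Δψ = 0.4627 → d_rh = R√(Δφ²+q²Δλ²) = 9505.7 km
Excess = (9505.7 − 6952.5) / 6952.5 = 2553.2 / 6952.5 = 36.72% ≈ 36.7%

36.7%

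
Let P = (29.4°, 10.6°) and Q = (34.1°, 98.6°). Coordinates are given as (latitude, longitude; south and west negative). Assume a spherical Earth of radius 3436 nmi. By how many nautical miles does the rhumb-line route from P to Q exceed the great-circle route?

Great circle: cos σ = sin φ₁ sin φ₂ + cos φ₁ cos φ₂ cos Δλ,  σ = 1.2657 rad → d_gc = 4348.9 nmi
Rhumb line: Δψ = +0.0965, q = Δφ/Δψ = 0.8499, d_rh = R√(Δφ²+q²Δλ²) = 4494.2 nmi
Excess = 4494.2 − 4348.9 = 145.3 ≈ 145 nmi

145 nmi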